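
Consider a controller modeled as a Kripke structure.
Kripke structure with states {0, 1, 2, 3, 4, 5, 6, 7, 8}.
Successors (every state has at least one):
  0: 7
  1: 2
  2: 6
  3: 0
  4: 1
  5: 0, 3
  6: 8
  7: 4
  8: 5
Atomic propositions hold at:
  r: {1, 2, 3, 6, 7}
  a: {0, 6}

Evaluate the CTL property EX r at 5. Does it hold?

Sat(EX r) = {s : some successor in {1, 2, 3, 6, 7}} = {0, 1, 2, 4, 5}
5 ∈ Sat(EX r) = {0, 1, 2, 4, 5}, so the formula holds at 5.

Yes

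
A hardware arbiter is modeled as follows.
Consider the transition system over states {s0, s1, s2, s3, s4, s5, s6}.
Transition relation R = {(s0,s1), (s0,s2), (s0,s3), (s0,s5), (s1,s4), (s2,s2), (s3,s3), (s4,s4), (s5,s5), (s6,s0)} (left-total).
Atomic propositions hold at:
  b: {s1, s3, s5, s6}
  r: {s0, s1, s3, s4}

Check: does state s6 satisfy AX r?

Sat(AX r) = {s : every successor in {s0, s1, s3, s4}} = {s1, s3, s4, s6}
s6 ∈ Sat(AX r) = {s1, s3, s4, s6}, so the formula holds at s6.

Yes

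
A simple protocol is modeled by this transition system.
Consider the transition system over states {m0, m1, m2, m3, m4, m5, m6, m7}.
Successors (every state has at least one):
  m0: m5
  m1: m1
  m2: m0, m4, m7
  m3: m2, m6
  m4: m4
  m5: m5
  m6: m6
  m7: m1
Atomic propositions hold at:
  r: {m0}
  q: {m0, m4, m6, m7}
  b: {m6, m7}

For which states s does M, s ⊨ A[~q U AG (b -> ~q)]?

{m0, m1, m4, m5}

Sat(~q) = {m1, m2, m3, m5}
Sat(b -> ~q) = {m0, m1, m2, m3, m4, m5}
AG (b -> ~q): greatest fixpoint, start Z0 = {m0, m1, m2, m3, m4, m5}, keep only states in Sat with every successor in Z. Z1 = {m0, m1, m4, m5}; fixed.
Sat(AG (b -> ~q)) = {m0, m1, m4, m5}
A[~q U AG (b -> ~q)]: least fixpoint, start Z0 = Sat(AG (b -> ~q)) = {m0, m1, m4, m5}, add states in Sat(~q) with every successor in Z. Already a fixed point.
Sat(A[~q U AG (b -> ~q)]) = {m0, m1, m4, m5}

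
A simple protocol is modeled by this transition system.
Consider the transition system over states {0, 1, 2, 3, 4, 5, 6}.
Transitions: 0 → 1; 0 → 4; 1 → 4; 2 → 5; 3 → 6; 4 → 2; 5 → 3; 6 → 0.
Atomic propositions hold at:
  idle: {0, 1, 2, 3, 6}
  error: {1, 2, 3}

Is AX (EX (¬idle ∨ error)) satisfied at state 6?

Sat(¬idle) = {4, 5}
Sat(¬idle ∨ error) = {1, 2, 3, 4, 5}
Sat(EX (¬idle ∨ error)) = {s : some successor in {1, 2, 3, 4, 5}} = {0, 1, 2, 4, 5}
Sat(AX (EX (¬idle ∨ error))) = {s : every successor in {0, 1, 2, 4, 5}} = {0, 1, 2, 4, 6}
6 ∈ Sat(AX (EX (¬idle ∨ error))) = {0, 1, 2, 4, 6}, so the formula holds at 6.

Yes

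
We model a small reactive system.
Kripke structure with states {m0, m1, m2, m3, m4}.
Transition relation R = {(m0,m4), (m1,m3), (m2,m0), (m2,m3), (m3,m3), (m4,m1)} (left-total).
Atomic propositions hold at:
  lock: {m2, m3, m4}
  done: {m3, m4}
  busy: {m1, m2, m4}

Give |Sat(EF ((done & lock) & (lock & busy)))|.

Sat(done & lock) = {m3, m4}
Sat(lock & busy) = {m2, m4}
Sat((done & lock) & (lock & busy)) = {m4}
EF ((done & lock) & (lock & busy)): least fixpoint, start Z0 = {m4}, add states with some successor in Z. Z1 = {m0, m4}; Z2 = {m0, m2, m4}; fixed.
Sat(EF ((done & lock) & (lock & busy))) = {m0, m2, m4}
|Sat(EF ((done & lock) & (lock & busy)))| = |{m0, m2, m4}| = 3.

3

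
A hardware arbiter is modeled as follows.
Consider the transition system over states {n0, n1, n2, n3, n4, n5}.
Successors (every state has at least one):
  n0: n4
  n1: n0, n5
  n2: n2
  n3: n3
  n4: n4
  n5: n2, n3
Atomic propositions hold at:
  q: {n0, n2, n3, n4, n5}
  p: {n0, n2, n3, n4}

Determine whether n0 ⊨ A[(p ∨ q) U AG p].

Yes

Sat(p ∨ q) = {n0, n2, n3, n4, n5}
AG p: greatest fixpoint, start Z0 = {n0, n2, n3, n4}, keep only states in Sat with every successor in Z. Already a fixed point.
Sat(AG p) = {n0, n2, n3, n4}
A[(p ∨ q) U AG p]: least fixpoint, start Z0 = Sat(AG p) = {n0, n2, n3, n4}, add states in Sat(p ∨ q) with every successor in Z. Z1 = {n0, n2, n3, n4, n5}; fixed.
Sat(A[(p ∨ q) U AG p]) = {n0, n2, n3, n4, n5}
n0 ∈ Sat(A[(p ∨ q) U AG p]) = {n0, n2, n3, n4, n5}, so the formula holds at n0.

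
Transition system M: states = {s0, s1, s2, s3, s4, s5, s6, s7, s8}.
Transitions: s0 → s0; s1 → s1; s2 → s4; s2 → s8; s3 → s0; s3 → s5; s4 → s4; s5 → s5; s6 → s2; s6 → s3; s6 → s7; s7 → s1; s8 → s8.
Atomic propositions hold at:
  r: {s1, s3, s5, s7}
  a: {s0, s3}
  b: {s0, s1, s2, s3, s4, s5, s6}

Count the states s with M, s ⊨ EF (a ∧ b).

Sat(a ∧ b) = {s0, s3}
EF (a ∧ b): least fixpoint, start Z0 = {s0, s3}, add states with some successor in Z. Z1 = {s0, s3, s6}; fixed.
Sat(EF (a ∧ b)) = {s0, s3, s6}
|Sat(EF (a ∧ b))| = |{s0, s3, s6}| = 3.

3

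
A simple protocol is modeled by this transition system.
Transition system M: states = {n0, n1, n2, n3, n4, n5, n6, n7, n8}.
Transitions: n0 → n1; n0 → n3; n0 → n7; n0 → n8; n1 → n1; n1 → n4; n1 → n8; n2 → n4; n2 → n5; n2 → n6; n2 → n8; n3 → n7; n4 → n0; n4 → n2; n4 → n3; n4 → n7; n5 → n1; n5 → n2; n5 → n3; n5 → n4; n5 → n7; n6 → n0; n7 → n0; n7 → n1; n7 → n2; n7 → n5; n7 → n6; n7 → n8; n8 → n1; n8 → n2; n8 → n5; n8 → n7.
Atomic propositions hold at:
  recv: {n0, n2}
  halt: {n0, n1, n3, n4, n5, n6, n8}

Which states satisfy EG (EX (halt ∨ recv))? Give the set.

{n0, n1, n2, n4, n5, n6, n7, n8}

Sat(halt ∨ recv) = {n0, n1, n2, n3, n4, n5, n6, n8}
Sat(EX (halt ∨ recv)) = {s : some successor in {n0, n1, n2, n3, n4, n5, n6, n8}} = {n0, n1, n2, n4, n5, n6, n7, n8}
EG (EX (halt ∨ recv)): greatest fixpoint, start Z0 = {n0, n1, n2, n4, n5, n6, n7, n8}, keep only states in Sat with some successor in Z. Already a fixed point.
Sat(EG (EX (halt ∨ recv))) = {n0, n1, n2, n4, n5, n6, n7, n8}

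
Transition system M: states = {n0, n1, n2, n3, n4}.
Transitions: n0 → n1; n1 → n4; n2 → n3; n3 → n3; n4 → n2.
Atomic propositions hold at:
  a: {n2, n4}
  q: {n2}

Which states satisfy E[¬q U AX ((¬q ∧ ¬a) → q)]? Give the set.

{n0, n1, n4}

Sat(¬q) = {n0, n1, n3, n4}
Sat(¬a) = {n0, n1, n3}
Sat(¬q ∧ ¬a) = {n0, n1, n3}
Sat((¬q ∧ ¬a) → q) = {n2, n4}
Sat(AX ((¬q ∧ ¬a) → q)) = {s : every successor in {n2, n4}} = {n1, n4}
E[¬q U AX ((¬q ∧ ¬a) → q)]: least fixpoint, start Z0 = Sat(AX ((¬q ∧ ¬a) → q)) = {n1, n4}, add states in Sat(¬q) with some successor in Z. Z1 = {n0, n1, n4}; fixed.
Sat(E[¬q U AX ((¬q ∧ ¬a) → q)]) = {n0, n1, n4}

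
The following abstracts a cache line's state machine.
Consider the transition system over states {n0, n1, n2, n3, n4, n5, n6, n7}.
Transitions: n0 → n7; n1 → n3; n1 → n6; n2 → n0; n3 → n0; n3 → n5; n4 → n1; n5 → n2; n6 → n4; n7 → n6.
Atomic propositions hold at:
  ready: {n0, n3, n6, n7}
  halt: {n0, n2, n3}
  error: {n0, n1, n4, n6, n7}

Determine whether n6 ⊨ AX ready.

No

Sat(AX ready) = {s : every successor in {n0, n3, n6, n7}} = {n0, n1, n2, n7}
n6 ∉ Sat(AX ready) = {n0, n1, n2, n7}, so the formula does not hold at n6.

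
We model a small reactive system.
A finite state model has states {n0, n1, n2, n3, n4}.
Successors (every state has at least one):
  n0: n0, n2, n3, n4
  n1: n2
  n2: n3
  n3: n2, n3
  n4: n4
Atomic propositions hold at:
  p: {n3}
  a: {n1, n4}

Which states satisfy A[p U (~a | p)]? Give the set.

Sat(~a) = {n0, n2, n3}
Sat(~a | p) = {n0, n2, n3}
A[p U (~a | p)]: least fixpoint, start Z0 = Sat((~a | p)) = {n0, n2, n3}, add states in Sat(p) with every successor in Z. Already a fixed point.
Sat(A[p U (~a | p)]) = {n0, n2, n3}

{n0, n2, n3}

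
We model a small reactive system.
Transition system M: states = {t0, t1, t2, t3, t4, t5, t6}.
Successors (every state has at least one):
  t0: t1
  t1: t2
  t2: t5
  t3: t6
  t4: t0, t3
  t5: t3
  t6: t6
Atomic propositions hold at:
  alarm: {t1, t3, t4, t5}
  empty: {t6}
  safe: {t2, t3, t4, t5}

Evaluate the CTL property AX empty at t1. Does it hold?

Sat(AX empty) = {s : every successor in {t6}} = {t3, t6}
t1 ∉ Sat(AX empty) = {t3, t6}, so the formula does not hold at t1.

No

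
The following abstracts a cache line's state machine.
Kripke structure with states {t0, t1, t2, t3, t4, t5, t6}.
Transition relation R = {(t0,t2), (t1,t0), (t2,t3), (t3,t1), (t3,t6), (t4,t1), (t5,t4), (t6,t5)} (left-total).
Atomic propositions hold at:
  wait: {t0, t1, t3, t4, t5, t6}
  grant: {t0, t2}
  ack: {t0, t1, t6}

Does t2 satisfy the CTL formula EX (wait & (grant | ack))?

Sat(grant | ack) = {t0, t1, t2, t6}
Sat(wait & (grant | ack)) = {t0, t1, t6}
Sat(EX (wait & (grant | ack))) = {s : some successor in {t0, t1, t6}} = {t1, t3, t4}
t2 ∉ Sat(EX (wait & (grant | ack))) = {t1, t3, t4}, so the formula does not hold at t2.

No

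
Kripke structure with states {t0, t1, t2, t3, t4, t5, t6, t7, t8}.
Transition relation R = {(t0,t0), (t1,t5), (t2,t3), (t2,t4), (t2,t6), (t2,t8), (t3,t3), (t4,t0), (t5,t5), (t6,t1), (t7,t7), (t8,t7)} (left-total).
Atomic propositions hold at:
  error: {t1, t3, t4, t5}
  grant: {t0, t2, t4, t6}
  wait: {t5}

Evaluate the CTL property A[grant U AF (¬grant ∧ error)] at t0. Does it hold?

Sat(¬grant) = {t1, t3, t5, t7, t8}
Sat(¬grant ∧ error) = {t1, t3, t5}
AF (¬grant ∧ error): least fixpoint, start Z0 = {t1, t3, t5}, add states with every successor in Z. Z1 = {t1, t3, t5, t6}; fixed.
Sat(AF (¬grant ∧ error)) = {t1, t3, t5, t6}
A[grant U AF (¬grant ∧ error)]: least fixpoint, start Z0 = Sat(AF (¬grant ∧ error)) = {t1, t3, t5, t6}, add states in Sat(grant) with every successor in Z. Already a fixed point.
Sat(A[grant U AF (¬grant ∧ error)]) = {t1, t3, t5, t6}
t0 ∉ Sat(A[grant U AF (¬grant ∧ error)]) = {t1, t3, t5, t6}, so the formula does not hold at t0.

No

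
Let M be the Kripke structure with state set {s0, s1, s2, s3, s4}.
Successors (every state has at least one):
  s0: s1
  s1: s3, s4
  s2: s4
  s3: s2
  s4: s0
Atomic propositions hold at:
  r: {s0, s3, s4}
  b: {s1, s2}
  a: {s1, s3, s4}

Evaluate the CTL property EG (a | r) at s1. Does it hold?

Yes

Sat(a | r) = {s0, s1, s3, s4}
EG (a | r): greatest fixpoint, start Z0 = {s0, s1, s3, s4}, keep only states in Sat with some successor in Z. Z1 = {s0, s1, s4}; fixed.
Sat(EG (a | r)) = {s0, s1, s4}
s1 ∈ Sat(EG (a | r)) = {s0, s1, s4}, so the formula holds at s1.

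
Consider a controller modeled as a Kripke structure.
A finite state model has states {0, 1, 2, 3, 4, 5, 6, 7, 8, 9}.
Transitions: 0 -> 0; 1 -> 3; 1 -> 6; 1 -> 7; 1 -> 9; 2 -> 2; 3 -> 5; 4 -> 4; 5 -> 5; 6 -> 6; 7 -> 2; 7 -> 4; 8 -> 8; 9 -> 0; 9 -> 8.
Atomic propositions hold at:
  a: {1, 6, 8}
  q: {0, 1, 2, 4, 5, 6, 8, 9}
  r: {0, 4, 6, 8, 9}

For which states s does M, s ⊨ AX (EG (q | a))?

{0, 2, 3, 4, 5, 6, 7, 8, 9}

Sat(q | a) = {0, 1, 2, 4, 5, 6, 8, 9}
EG (q | a): greatest fixpoint, start Z0 = {0, 1, 2, 4, 5, 6, 8, 9}, keep only states in Sat with some successor in Z. Already a fixed point.
Sat(EG (q | a)) = {0, 1, 2, 4, 5, 6, 8, 9}
Sat(AX (EG (q | a))) = {s : every successor in {0, 1, 2, 4, 5, 6, 8, 9}} = {0, 2, 3, 4, 5, 6, 7, 8, 9}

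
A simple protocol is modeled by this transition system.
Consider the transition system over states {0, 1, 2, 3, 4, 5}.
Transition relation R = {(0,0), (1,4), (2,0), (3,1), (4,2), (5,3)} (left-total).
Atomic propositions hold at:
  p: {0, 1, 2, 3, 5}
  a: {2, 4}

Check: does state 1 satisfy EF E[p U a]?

Yes

E[p U a]: least fixpoint, start Z0 = Sat(a) = {2, 4}, add states in Sat(p) with some successor in Z. Z1 = {1, 2, 4}; Z2 = {1, 2, 3, 4}; Z3 = {1, 2, 3, 4, 5}; fixed.
Sat(E[p U a]) = {1, 2, 3, 4, 5}
EF E[p U a]: least fixpoint, start Z0 = {1, 2, 3, 4, 5}, add states with some successor in Z. Already a fixed point.
Sat(EF E[p U a]) = {1, 2, 3, 4, 5}
1 ∈ Sat(EF E[p U a]) = {1, 2, 3, 4, 5}, so the formula holds at 1.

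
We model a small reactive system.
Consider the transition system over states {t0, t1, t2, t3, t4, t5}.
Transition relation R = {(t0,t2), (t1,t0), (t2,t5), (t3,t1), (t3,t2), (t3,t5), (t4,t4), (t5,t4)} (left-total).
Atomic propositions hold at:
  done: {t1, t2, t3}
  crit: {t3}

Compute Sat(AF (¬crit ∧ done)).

{t0, t1, t2}

Sat(¬crit) = {t0, t1, t2, t4, t5}
Sat(¬crit ∧ done) = {t1, t2}
AF (¬crit ∧ done): least fixpoint, start Z0 = {t1, t2}, add states with every successor in Z. Z1 = {t0, t1, t2}; fixed.
Sat(AF (¬crit ∧ done)) = {t0, t1, t2}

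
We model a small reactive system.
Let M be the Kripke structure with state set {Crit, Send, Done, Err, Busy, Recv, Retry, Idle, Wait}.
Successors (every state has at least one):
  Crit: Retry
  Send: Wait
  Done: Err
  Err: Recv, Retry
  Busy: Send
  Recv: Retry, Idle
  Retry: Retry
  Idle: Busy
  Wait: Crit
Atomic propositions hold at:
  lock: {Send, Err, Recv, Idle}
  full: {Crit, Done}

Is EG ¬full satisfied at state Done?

No

Sat(¬full) = {Send, Err, Busy, Recv, Retry, Idle, Wait}
EG ¬full: greatest fixpoint, start Z0 = {Send, Err, Busy, Recv, Retry, Idle, Wait}, keep only states in Sat with some successor in Z. Z1 = {Send, Err, Busy, Recv, Retry, Idle}; Z2 = {Err, Busy, Recv, Retry, Idle}; Z3 = {Err, Recv, Retry, Idle}; Z4 = {Err, Recv, Retry}; fixed.
Sat(EG ¬full) = {Err, Recv, Retry}
Done ∉ Sat(EG ¬full) = {Err, Recv, Retry}, so the formula does not hold at Done.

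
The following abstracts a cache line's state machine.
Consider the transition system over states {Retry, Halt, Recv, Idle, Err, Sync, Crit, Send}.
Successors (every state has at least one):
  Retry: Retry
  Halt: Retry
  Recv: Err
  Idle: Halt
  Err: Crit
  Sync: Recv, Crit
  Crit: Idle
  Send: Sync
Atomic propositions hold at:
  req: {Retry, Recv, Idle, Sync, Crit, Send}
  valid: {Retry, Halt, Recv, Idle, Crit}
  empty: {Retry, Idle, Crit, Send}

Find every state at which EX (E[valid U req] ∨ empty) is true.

{Retry, Halt, Idle, Err, Sync, Crit, Send}

E[valid U req]: least fixpoint, start Z0 = Sat(req) = {Retry, Recv, Idle, Sync, Crit, Send}, add states in Sat(valid) with some successor in Z. Z1 = {Retry, Halt, Recv, Idle, Sync, Crit, Send}; fixed.
Sat(E[valid U req]) = {Retry, Halt, Recv, Idle, Sync, Crit, Send}
Sat(E[valid U req] ∨ empty) = {Retry, Halt, Recv, Idle, Sync, Crit, Send}
Sat(EX (E[valid U req] ∨ empty)) = {s : some successor in {Retry, Halt, Recv, Idle, Sync, Crit, Send}} = {Retry, Halt, Idle, Err, Sync, Crit, Send}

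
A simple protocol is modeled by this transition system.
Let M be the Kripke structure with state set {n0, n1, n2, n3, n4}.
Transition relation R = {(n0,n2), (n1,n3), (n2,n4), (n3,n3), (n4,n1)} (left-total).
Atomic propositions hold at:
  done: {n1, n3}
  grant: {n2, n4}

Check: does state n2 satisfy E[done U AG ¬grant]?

No

Sat(¬grant) = {n0, n1, n3}
AG ¬grant: greatest fixpoint, start Z0 = {n0, n1, n3}, keep only states in Sat with every successor in Z. Z1 = {n1, n3}; fixed.
Sat(AG ¬grant) = {n1, n3}
E[done U AG ¬grant]: least fixpoint, start Z0 = Sat(AG ¬grant) = {n1, n3}, add states in Sat(done) with some successor in Z. Already a fixed point.
Sat(E[done U AG ¬grant]) = {n1, n3}
n2 ∉ Sat(E[done U AG ¬grant]) = {n1, n3}, so the formula does not hold at n2.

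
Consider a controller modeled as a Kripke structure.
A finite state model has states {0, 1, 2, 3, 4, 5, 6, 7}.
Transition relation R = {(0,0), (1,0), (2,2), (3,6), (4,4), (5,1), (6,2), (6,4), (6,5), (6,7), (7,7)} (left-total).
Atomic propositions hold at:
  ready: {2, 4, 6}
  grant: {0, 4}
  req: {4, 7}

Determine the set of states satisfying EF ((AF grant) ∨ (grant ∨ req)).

AF grant: least fixpoint, start Z0 = {0, 4}, add states with every successor in Z. Z1 = {0, 1, 4}; Z2 = {0, 1, 4, 5}; fixed.
Sat(AF grant) = {0, 1, 4, 5}
Sat(grant ∨ req) = {0, 4, 7}
Sat((AF grant) ∨ (grant ∨ req)) = {0, 1, 4, 5, 7}
EF ((AF grant) ∨ (grant ∨ req)): least fixpoint, start Z0 = {0, 1, 4, 5, 7}, add states with some successor in Z. Z1 = {0, 1, 4, 5, 6, 7}; Z2 = {0, 1, 3, 4, 5, 6, 7}; fixed.
Sat(EF ((AF grant) ∨ (grant ∨ req))) = {0, 1, 3, 4, 5, 6, 7}

{0, 1, 3, 4, 5, 6, 7}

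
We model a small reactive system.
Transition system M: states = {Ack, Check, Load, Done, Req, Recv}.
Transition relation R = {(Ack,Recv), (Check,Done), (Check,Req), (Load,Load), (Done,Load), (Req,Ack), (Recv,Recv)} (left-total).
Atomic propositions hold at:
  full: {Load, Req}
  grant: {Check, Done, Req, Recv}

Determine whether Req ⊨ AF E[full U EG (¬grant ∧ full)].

No

Sat(¬grant) = {Ack, Load}
Sat(¬grant ∧ full) = {Load}
EG (¬grant ∧ full): greatest fixpoint, start Z0 = {Load}, keep only states in Sat with some successor in Z. Already a fixed point.
Sat(EG (¬grant ∧ full)) = {Load}
E[full U EG (¬grant ∧ full)]: least fixpoint, start Z0 = Sat(EG (¬grant ∧ full)) = {Load}, add states in Sat(full) with some successor in Z. Already a fixed point.
Sat(E[full U EG (¬grant ∧ full)]) = {Load}
AF E[full U EG (¬grant ∧ full)]: least fixpoint, start Z0 = {Load}, add states with every successor in Z. Z1 = {Load, Done}; fixed.
Sat(AF E[full U EG (¬grant ∧ full)]) = {Load, Done}
Req ∉ Sat(AF E[full U EG (¬grant ∧ full)]) = {Load, Done}, so the formula does not hold at Req.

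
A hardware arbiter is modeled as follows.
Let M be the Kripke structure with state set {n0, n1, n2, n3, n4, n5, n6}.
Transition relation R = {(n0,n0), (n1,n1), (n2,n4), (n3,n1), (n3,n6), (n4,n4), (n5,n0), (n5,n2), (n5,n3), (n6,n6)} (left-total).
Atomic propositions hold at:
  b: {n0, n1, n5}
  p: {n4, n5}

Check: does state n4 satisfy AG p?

AG p: greatest fixpoint, start Z0 = {n4, n5}, keep only states in Sat with every successor in Z. Z1 = {n4}; fixed.
Sat(AG p) = {n4}
n4 ∈ Sat(AG p) = {n4}, so the formula holds at n4.

Yes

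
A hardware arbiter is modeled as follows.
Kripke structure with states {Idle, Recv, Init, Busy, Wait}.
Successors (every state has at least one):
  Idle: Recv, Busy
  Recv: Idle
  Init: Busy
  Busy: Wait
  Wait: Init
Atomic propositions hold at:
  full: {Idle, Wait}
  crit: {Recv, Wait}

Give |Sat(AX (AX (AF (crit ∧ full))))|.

3

Sat(crit ∧ full) = {Wait}
AF (crit ∧ full): least fixpoint, start Z0 = {Wait}, add states with every successor in Z. Z1 = {Busy, Wait}; Z2 = {Init, Busy, Wait}; fixed.
Sat(AF (crit ∧ full)) = {Init, Busy, Wait}
Sat(AX (AF (crit ∧ full))) = {s : every successor in {Init, Busy, Wait}} = {Init, Busy, Wait}
Sat(AX (AX (AF (crit ∧ full)))) = {s : every successor in {Init, Busy, Wait}} = {Init, Busy, Wait}
|Sat(AX (AX (AF (crit ∧ full))))| = |{Init, Busy, Wait}| = 3.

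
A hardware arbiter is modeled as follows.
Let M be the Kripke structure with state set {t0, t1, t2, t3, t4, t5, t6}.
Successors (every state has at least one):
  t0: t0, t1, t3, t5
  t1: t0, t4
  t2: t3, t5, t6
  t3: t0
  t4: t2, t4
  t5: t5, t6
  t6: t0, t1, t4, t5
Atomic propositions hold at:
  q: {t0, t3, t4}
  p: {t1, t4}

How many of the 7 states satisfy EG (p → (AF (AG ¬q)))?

5

Sat(¬q) = {t1, t2, t5, t6}
AG ¬q: greatest fixpoint, start Z0 = {t1, t2, t5, t6}, keep only states in Sat with every successor in Z. Z1 = {t5}; Z2 = ∅; fixed.
Sat(AG ¬q) = ∅
AF (AG ¬q): least fixpoint, start Z0 = ∅, add states with every successor in Z. Already a fixed point.
Sat(AF (AG ¬q)) = ∅
Sat(p → (AF (AG ¬q))) = {t0, t2, t3, t5, t6}
EG (p → (AF (AG ¬q))): greatest fixpoint, start Z0 = {t0, t2, t3, t5, t6}, keep only states in Sat with some successor in Z. Already a fixed point.
Sat(EG (p → (AF (AG ¬q)))) = {t0, t2, t3, t5, t6}
|Sat(EG (p → (AF (AG ¬q))))| = |{t0, t2, t3, t5, t6}| = 5.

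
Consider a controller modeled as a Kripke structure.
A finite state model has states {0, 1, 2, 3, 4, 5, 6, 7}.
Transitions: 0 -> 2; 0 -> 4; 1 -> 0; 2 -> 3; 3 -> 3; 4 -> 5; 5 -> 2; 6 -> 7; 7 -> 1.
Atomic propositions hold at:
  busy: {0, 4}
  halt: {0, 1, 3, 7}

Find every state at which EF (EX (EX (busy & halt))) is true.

{6, 7}

Sat(busy & halt) = {0}
Sat(EX (busy & halt)) = {s : some successor in {0}} = {1}
Sat(EX (EX (busy & halt))) = {s : some successor in {1}} = {7}
EF (EX (EX (busy & halt))): least fixpoint, start Z0 = {7}, add states with some successor in Z. Z1 = {6, 7}; fixed.
Sat(EF (EX (EX (busy & halt)))) = {6, 7}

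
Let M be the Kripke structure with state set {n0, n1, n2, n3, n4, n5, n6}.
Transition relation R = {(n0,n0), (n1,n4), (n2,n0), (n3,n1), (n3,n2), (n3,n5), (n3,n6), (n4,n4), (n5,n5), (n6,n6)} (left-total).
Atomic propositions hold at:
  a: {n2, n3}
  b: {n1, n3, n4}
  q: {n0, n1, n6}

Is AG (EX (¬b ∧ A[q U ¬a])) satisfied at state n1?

No

Sat(¬b) = {n0, n2, n5, n6}
Sat(¬a) = {n0, n1, n4, n5, n6}
A[q U ¬a]: least fixpoint, start Z0 = Sat(¬a) = {n0, n1, n4, n5, n6}, add states in Sat(q) with every successor in Z. Already a fixed point.
Sat(A[q U ¬a]) = {n0, n1, n4, n5, n6}
Sat(¬b ∧ A[q U ¬a]) = {n0, n5, n6}
Sat(EX (¬b ∧ A[q U ¬a])) = {s : some successor in {n0, n5, n6}} = {n0, n2, n3, n5, n6}
AG (EX (¬b ∧ A[q U ¬a])): greatest fixpoint, start Z0 = {n0, n2, n3, n5, n6}, keep only states in Sat with every successor in Z. Z1 = {n0, n2, n5, n6}; fixed.
Sat(AG (EX (¬b ∧ A[q U ¬a]))) = {n0, n2, n5, n6}
n1 ∉ Sat(AG (EX (¬b ∧ A[q U ¬a]))) = {n0, n2, n5, n6}, so the formula does not hold at n1.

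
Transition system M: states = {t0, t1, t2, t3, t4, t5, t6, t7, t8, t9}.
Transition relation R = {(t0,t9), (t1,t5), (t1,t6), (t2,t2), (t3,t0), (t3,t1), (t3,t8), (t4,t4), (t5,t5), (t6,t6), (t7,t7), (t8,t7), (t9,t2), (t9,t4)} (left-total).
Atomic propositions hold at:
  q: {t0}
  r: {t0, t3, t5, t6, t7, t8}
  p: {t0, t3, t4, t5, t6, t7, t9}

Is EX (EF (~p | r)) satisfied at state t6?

Yes

Sat(~p) = {t1, t2, t8}
Sat(~p | r) = {t0, t1, t2, t3, t5, t6, t7, t8}
EF (~p | r): least fixpoint, start Z0 = {t0, t1, t2, t3, t5, t6, t7, t8}, add states with some successor in Z. Z1 = {t0, t1, t2, t3, t5, t6, t7, t8, t9}; fixed.
Sat(EF (~p | r)) = {t0, t1, t2, t3, t5, t6, t7, t8, t9}
Sat(EX (EF (~p | r))) = {s : some successor in {t0, t1, t2, t3, t5, t6, t7, t8, t9}} = {t0, t1, t2, t3, t5, t6, t7, t8, t9}
t6 ∈ Sat(EX (EF (~p | r))) = {t0, t1, t2, t3, t5, t6, t7, t8, t9}, so the formula holds at t6.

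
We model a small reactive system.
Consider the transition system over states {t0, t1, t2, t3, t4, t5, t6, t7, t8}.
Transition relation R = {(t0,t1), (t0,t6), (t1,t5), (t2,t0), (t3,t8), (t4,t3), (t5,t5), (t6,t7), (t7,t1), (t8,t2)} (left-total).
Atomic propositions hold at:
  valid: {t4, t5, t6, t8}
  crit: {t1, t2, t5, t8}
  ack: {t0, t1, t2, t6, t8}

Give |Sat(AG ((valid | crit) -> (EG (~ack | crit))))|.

Sat(valid | crit) = {t1, t2, t4, t5, t6, t8}
Sat(~ack) = {t3, t4, t5, t7}
Sat(~ack | crit) = {t1, t2, t3, t4, t5, t7, t8}
EG (~ack | crit): greatest fixpoint, start Z0 = {t1, t2, t3, t4, t5, t7, t8}, keep only states in Sat with some successor in Z. Z1 = {t1, t3, t4, t5, t7, t8}; Z2 = {t1, t3, t4, t5, t7}; Z3 = {t1, t4, t5, t7}; Z4 = {t1, t5, t7}; fixed.
Sat(EG (~ack | crit)) = {t1, t5, t7}
Sat((valid | crit) -> (EG (~ack | crit))) = {t0, t1, t3, t5, t7}
AG ((valid | crit) -> (EG (~ack | crit))): greatest fixpoint, start Z0 = {t0, t1, t3, t5, t7}, keep only states in Sat with every successor in Z. Z1 = {t1, t5, t7}; fixed.
Sat(AG ((valid | crit) -> (EG (~ack | crit)))) = {t1, t5, t7}
|Sat(AG ((valid | crit) -> (EG (~ack | crit))))| = |{t1, t5, t7}| = 3.

3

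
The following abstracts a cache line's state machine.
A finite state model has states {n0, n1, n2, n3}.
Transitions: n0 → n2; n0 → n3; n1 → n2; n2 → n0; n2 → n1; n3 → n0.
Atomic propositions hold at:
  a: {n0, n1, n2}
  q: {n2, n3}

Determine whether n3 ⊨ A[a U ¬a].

Yes

Sat(¬a) = {n3}
A[a U ¬a]: least fixpoint, start Z0 = Sat(¬a) = {n3}, add states in Sat(a) with every successor in Z. Already a fixed point.
Sat(A[a U ¬a]) = {n3}
n3 ∈ Sat(A[a U ¬a]) = {n3}, so the formula holds at n3.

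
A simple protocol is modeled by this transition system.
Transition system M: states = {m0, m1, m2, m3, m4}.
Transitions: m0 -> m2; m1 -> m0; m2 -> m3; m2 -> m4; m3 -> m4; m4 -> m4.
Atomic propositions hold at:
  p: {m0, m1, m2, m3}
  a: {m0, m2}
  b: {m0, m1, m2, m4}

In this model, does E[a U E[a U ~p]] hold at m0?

Yes

Sat(~p) = {m4}
E[a U ~p]: least fixpoint, start Z0 = Sat(~p) = {m4}, add states in Sat(a) with some successor in Z. Z1 = {m2, m4}; Z2 = {m0, m2, m4}; fixed.
Sat(E[a U ~p]) = {m0, m2, m4}
E[a U E[a U ~p]]: least fixpoint, start Z0 = Sat(E[a U ~p]) = {m0, m2, m4}, add states in Sat(a) with some successor in Z. Already a fixed point.
Sat(E[a U E[a U ~p]]) = {m0, m2, m4}
m0 ∈ Sat(E[a U E[a U ~p]]) = {m0, m2, m4}, so the formula holds at m0.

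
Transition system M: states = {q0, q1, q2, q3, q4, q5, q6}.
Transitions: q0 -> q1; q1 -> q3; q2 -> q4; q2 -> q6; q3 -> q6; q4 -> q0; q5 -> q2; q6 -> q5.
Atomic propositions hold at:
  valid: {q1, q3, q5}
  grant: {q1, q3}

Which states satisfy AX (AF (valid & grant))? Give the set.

Sat(valid & grant) = {q1, q3}
AF (valid & grant): least fixpoint, start Z0 = {q1, q3}, add states with every successor in Z. Z1 = {q0, q1, q3}; Z2 = {q0, q1, q3, q4}; fixed.
Sat(AF (valid & grant)) = {q0, q1, q3, q4}
Sat(AX (AF (valid & grant))) = {s : every successor in {q0, q1, q3, q4}} = {q0, q1, q4}

{q0, q1, q4}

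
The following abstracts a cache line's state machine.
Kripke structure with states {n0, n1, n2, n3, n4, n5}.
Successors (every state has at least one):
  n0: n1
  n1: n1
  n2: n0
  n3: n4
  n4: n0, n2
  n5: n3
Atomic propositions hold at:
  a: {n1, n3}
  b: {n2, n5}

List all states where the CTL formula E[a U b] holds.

{n2, n5}

E[a U b]: least fixpoint, start Z0 = Sat(b) = {n2, n5}, add states in Sat(a) with some successor in Z. Already a fixed point.
Sat(E[a U b]) = {n2, n5}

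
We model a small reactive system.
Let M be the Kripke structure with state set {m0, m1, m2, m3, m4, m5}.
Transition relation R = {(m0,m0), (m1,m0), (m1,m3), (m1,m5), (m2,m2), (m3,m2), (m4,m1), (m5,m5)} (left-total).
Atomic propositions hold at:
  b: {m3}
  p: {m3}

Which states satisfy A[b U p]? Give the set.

{m3}

A[b U p]: least fixpoint, start Z0 = Sat(p) = {m3}, add states in Sat(b) with every successor in Z. Already a fixed point.
Sat(A[b U p]) = {m3}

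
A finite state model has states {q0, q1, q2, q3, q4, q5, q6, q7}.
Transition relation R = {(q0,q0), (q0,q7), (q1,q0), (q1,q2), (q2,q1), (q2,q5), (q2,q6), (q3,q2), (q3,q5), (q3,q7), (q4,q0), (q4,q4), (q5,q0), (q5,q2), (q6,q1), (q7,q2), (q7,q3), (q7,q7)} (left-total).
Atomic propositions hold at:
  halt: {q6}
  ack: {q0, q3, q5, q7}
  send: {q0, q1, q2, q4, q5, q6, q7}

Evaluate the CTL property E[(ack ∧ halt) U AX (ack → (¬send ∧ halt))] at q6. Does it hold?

Sat(ack ∧ halt) = ∅
Sat(¬send) = {q3}
Sat(¬send ∧ halt) = ∅
Sat(ack → (¬send ∧ halt)) = {q1, q2, q4, q6}
Sat(AX (ack → (¬send ∧ halt))) = {s : every successor in {q1, q2, q4, q6}} = {q6}
E[(ack ∧ halt) U AX (ack → (¬send ∧ halt))]: least fixpoint, start Z0 = Sat(AX (ack → (¬send ∧ halt))) = {q6}, add states in Sat(ack ∧ halt) with some successor in Z. Already a fixed point.
Sat(E[(ack ∧ halt) U AX (ack → (¬send ∧ halt))]) = {q6}
q6 ∈ Sat(E[(ack ∧ halt) U AX (ack → (¬send ∧ halt))]) = {q6}, so the formula holds at q6.

Yes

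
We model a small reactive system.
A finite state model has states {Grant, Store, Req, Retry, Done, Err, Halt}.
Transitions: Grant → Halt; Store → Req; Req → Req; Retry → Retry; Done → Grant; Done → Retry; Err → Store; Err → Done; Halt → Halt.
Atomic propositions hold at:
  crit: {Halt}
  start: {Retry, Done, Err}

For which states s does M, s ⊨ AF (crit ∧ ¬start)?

Sat(¬start) = {Grant, Store, Req, Halt}
Sat(crit ∧ ¬start) = {Halt}
AF (crit ∧ ¬start): least fixpoint, start Z0 = {Halt}, add states with every successor in Z. Z1 = {Grant, Halt}; fixed.
Sat(AF (crit ∧ ¬start)) = {Grant, Halt}

{Grant, Halt}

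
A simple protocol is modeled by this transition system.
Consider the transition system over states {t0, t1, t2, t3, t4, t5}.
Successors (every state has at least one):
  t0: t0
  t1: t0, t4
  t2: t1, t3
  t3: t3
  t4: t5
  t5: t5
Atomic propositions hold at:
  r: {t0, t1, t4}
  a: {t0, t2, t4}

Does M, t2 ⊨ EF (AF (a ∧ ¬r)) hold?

Yes

Sat(¬r) = {t2, t3, t5}
Sat(a ∧ ¬r) = {t2}
AF (a ∧ ¬r): least fixpoint, start Z0 = {t2}, add states with every successor in Z. Already a fixed point.
Sat(AF (a ∧ ¬r)) = {t2}
EF (AF (a ∧ ¬r)): least fixpoint, start Z0 = {t2}, add states with some successor in Z. Already a fixed point.
Sat(EF (AF (a ∧ ¬r))) = {t2}
t2 ∈ Sat(EF (AF (a ∧ ¬r))) = {t2}, so the formula holds at t2.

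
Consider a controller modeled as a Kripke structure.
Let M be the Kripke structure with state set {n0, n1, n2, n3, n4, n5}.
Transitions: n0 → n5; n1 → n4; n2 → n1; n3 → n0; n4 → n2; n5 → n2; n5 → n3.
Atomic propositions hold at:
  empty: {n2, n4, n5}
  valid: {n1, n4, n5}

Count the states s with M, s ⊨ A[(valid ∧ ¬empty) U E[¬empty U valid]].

Sat(¬empty) = {n0, n1, n3}
Sat(valid ∧ ¬empty) = {n1}
E[¬empty U valid]: least fixpoint, start Z0 = Sat(valid) = {n1, n4, n5}, add states in Sat(¬empty) with some successor in Z. Z1 = {n0, n1, n4, n5}; Z2 = {n0, n1, n3, n4, n5}; fixed.
Sat(E[¬empty U valid]) = {n0, n1, n3, n4, n5}
A[(valid ∧ ¬empty) U E[¬empty U valid]]: least fixpoint, start Z0 = Sat(E[¬empty U valid]) = {n0, n1, n3, n4, n5}, add states in Sat(valid ∧ ¬empty) with every successor in Z. Already a fixed point.
Sat(A[(valid ∧ ¬empty) U E[¬empty U valid]]) = {n0, n1, n3, n4, n5}
|Sat(A[(valid ∧ ¬empty) U E[¬empty U valid]])| = |{n0, n1, n3, n4, n5}| = 5.

5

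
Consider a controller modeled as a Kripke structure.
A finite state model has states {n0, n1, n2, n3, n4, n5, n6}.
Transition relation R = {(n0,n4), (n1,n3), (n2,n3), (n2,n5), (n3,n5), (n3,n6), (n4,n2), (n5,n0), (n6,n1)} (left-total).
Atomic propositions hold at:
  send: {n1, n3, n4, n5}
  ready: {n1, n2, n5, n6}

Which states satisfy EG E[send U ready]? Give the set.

E[send U ready]: least fixpoint, start Z0 = Sat(ready) = {n1, n2, n5, n6}, add states in Sat(send) with some successor in Z. Z1 = {n1, n2, n3, n4, n5, n6}; fixed.
Sat(E[send U ready]) = {n1, n2, n3, n4, n5, n6}
EG E[send U ready]: greatest fixpoint, start Z0 = {n1, n2, n3, n4, n5, n6}, keep only states in Sat with some successor in Z. Z1 = {n1, n2, n3, n4, n6}; fixed.
Sat(EG E[send U ready]) = {n1, n2, n3, n4, n6}

{n1, n2, n3, n4, n6}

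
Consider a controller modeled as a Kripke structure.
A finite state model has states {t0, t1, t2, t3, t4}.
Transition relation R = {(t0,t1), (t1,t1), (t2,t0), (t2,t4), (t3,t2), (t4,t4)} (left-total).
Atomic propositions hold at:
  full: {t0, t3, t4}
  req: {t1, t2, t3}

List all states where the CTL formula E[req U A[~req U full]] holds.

{t0, t2, t3, t4}

Sat(~req) = {t0, t4}
A[~req U full]: least fixpoint, start Z0 = Sat(full) = {t0, t3, t4}, add states in Sat(~req) with every successor in Z. Already a fixed point.
Sat(A[~req U full]) = {t0, t3, t4}
E[req U A[~req U full]]: least fixpoint, start Z0 = Sat(A[~req U full]) = {t0, t3, t4}, add states in Sat(req) with some successor in Z. Z1 = {t0, t2, t3, t4}; fixed.
Sat(E[req U A[~req U full]]) = {t0, t2, t3, t4}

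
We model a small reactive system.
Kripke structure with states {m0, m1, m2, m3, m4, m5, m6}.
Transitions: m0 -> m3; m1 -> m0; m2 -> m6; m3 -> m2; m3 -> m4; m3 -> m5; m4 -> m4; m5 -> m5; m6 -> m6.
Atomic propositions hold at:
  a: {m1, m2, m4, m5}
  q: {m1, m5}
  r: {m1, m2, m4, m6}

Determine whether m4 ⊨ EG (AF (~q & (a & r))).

Yes

Sat(~q) = {m0, m2, m3, m4, m6}
Sat(a & r) = {m1, m2, m4}
Sat(~q & (a & r)) = {m2, m4}
AF (~q & (a & r)): least fixpoint, start Z0 = {m2, m4}, add states with every successor in Z. Already a fixed point.
Sat(AF (~q & (a & r))) = {m2, m4}
EG (AF (~q & (a & r))): greatest fixpoint, start Z0 = {m2, m4}, keep only states in Sat with some successor in Z. Z1 = {m4}; fixed.
Sat(EG (AF (~q & (a & r)))) = {m4}
m4 ∈ Sat(EG (AF (~q & (a & r)))) = {m4}, so the formula holds at m4.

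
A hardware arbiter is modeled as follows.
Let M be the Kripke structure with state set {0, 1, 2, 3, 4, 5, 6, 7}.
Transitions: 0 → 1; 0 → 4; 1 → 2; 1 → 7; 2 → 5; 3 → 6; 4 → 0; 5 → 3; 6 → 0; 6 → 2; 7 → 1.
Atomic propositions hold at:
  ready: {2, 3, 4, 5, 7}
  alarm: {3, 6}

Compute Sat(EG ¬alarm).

Sat(¬alarm) = {0, 1, 2, 4, 5, 7}
EG ¬alarm: greatest fixpoint, start Z0 = {0, 1, 2, 4, 5, 7}, keep only states in Sat with some successor in Z. Z1 = {0, 1, 2, 4, 7}; Z2 = {0, 1, 4, 7}; fixed.
Sat(EG ¬alarm) = {0, 1, 4, 7}

{0, 1, 4, 7}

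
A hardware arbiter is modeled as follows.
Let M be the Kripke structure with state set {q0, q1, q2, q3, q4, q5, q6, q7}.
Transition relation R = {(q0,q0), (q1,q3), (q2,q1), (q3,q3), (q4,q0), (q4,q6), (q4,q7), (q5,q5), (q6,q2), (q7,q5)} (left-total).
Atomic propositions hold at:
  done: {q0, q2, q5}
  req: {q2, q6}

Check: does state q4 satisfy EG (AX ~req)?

Sat(~req) = {q0, q1, q3, q4, q5, q7}
Sat(AX ~req) = {s : every successor in {q0, q1, q3, q4, q5, q7}} = {q0, q1, q2, q3, q5, q7}
EG (AX ~req): greatest fixpoint, start Z0 = {q0, q1, q2, q3, q5, q7}, keep only states in Sat with some successor in Z. Already a fixed point.
Sat(EG (AX ~req)) = {q0, q1, q2, q3, q5, q7}
q4 ∉ Sat(EG (AX ~req)) = {q0, q1, q2, q3, q5, q7}, so the formula does not hold at q4.

No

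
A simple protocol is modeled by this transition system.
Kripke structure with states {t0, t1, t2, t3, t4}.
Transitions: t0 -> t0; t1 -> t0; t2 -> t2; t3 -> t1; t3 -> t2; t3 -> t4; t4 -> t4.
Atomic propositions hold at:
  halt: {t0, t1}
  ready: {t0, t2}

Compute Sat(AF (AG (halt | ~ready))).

{t0, t1, t4}

Sat(~ready) = {t1, t3, t4}
Sat(halt | ~ready) = {t0, t1, t3, t4}
AG (halt | ~ready): greatest fixpoint, start Z0 = {t0, t1, t3, t4}, keep only states in Sat with every successor in Z. Z1 = {t0, t1, t4}; fixed.
Sat(AG (halt | ~ready)) = {t0, t1, t4}
AF (AG (halt | ~ready)): least fixpoint, start Z0 = {t0, t1, t4}, add states with every successor in Z. Already a fixed point.
Sat(AF (AG (halt | ~ready))) = {t0, t1, t4}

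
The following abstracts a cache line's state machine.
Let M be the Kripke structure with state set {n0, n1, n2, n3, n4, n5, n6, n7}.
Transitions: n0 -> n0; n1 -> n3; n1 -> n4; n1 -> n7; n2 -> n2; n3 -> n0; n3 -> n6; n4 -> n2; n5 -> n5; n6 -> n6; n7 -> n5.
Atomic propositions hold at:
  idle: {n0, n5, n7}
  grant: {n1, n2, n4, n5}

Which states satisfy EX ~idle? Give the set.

Sat(~idle) = {n1, n2, n3, n4, n6}
Sat(EX ~idle) = {s : some successor in {n1, n2, n3, n4, n6}} = {n1, n2, n3, n4, n6}

{n1, n2, n3, n4, n6}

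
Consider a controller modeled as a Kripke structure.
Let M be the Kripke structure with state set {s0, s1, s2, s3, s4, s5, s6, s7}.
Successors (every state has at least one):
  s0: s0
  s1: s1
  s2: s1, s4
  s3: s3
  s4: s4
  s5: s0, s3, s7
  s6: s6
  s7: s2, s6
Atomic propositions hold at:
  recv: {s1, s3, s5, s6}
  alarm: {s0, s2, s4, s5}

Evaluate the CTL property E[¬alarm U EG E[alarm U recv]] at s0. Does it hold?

Sat(¬alarm) = {s1, s3, s6, s7}
E[alarm U recv]: least fixpoint, start Z0 = Sat(recv) = {s1, s3, s5, s6}, add states in Sat(alarm) with some successor in Z. Z1 = {s1, s2, s3, s5, s6}; fixed.
Sat(E[alarm U recv]) = {s1, s2, s3, s5, s6}
EG E[alarm U recv]: greatest fixpoint, start Z0 = {s1, s2, s3, s5, s6}, keep only states in Sat with some successor in Z. Already a fixed point.
Sat(EG E[alarm U recv]) = {s1, s2, s3, s5, s6}
E[¬alarm U EG E[alarm U recv]]: least fixpoint, start Z0 = Sat(EG E[alarm U recv]) = {s1, s2, s3, s5, s6}, add states in Sat(¬alarm) with some successor in Z. Z1 = {s1, s2, s3, s5, s6, s7}; fixed.
Sat(E[¬alarm U EG E[alarm U recv]]) = {s1, s2, s3, s5, s6, s7}
s0 ∉ Sat(E[¬alarm U EG E[alarm U recv]]) = {s1, s2, s3, s5, s6, s7}, so the formula does not hold at s0.

No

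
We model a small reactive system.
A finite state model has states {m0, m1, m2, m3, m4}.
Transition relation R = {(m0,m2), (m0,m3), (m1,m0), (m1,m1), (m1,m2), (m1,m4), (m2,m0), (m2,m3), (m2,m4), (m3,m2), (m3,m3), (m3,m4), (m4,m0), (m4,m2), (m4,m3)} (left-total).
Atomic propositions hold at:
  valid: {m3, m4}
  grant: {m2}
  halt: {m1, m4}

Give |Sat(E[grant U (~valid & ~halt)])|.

Sat(~valid) = {m0, m1, m2}
Sat(~halt) = {m0, m2, m3}
Sat(~valid & ~halt) = {m0, m2}
E[grant U (~valid & ~halt)]: least fixpoint, start Z0 = Sat((~valid & ~halt)) = {m0, m2}, add states in Sat(grant) with some successor in Z. Already a fixed point.
Sat(E[grant U (~valid & ~halt)]) = {m0, m2}
|Sat(E[grant U (~valid & ~halt)])| = |{m0, m2}| = 2.

2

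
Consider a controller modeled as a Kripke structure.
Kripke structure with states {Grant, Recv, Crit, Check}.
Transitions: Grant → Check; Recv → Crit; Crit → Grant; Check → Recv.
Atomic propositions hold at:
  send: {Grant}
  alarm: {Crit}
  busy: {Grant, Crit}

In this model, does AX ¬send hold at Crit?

Sat(¬send) = {Recv, Crit, Check}
Sat(AX ¬send) = {s : every successor in {Recv, Crit, Check}} = {Grant, Recv, Check}
Crit ∉ Sat(AX ¬send) = {Grant, Recv, Check}, so the formula does not hold at Crit.

No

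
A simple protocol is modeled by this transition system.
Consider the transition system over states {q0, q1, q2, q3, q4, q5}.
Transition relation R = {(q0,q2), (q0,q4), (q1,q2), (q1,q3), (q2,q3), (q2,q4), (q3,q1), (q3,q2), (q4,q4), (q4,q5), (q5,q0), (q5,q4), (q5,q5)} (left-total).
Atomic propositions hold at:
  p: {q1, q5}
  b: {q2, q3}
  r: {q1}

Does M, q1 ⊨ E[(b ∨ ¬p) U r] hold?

Yes

Sat(¬p) = {q0, q2, q3, q4}
Sat(b ∨ ¬p) = {q0, q2, q3, q4}
E[(b ∨ ¬p) U r]: least fixpoint, start Z0 = Sat(r) = {q1}, add states in Sat(b ∨ ¬p) with some successor in Z. Z1 = {q1, q3}; Z2 = {q1, q2, q3}; Z3 = {q0, q1, q2, q3}; fixed.
Sat(E[(b ∨ ¬p) U r]) = {q0, q1, q2, q3}
q1 ∈ Sat(E[(b ∨ ¬p) U r]) = {q0, q1, q2, q3}, so the formula holds at q1.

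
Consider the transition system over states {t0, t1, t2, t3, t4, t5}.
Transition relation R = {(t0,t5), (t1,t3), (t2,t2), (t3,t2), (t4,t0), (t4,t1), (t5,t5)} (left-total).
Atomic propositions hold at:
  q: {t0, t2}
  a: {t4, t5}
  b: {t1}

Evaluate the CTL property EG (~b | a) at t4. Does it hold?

Sat(~b) = {t0, t2, t3, t4, t5}
Sat(~b | a) = {t0, t2, t3, t4, t5}
EG (~b | a): greatest fixpoint, start Z0 = {t0, t2, t3, t4, t5}, keep only states in Sat with some successor in Z. Already a fixed point.
Sat(EG (~b | a)) = {t0, t2, t3, t4, t5}
t4 ∈ Sat(EG (~b | a)) = {t0, t2, t3, t4, t5}, so the formula holds at t4.

Yes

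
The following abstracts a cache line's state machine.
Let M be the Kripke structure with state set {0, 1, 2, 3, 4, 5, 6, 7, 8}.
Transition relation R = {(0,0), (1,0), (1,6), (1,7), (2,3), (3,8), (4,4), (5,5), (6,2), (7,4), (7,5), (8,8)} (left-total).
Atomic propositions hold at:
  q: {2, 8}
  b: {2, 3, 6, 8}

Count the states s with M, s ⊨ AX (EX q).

Sat(EX q) = {s : some successor in {2, 8}} = {3, 6, 8}
Sat(AX (EX q)) = {s : every successor in {3, 6, 8}} = {2, 3, 8}
|Sat(AX (EX q))| = |{2, 3, 8}| = 3.

3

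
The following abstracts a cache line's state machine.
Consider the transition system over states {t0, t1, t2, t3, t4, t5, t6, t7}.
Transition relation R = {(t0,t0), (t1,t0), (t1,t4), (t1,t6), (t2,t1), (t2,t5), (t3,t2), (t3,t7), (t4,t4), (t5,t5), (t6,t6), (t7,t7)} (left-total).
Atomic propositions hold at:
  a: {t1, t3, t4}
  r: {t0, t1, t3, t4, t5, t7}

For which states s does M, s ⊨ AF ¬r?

Sat(¬r) = {t2, t6}
AF ¬r: least fixpoint, start Z0 = {t2, t6}, add states with every successor in Z. Already a fixed point.
Sat(AF ¬r) = {t2, t6}

{t2, t6}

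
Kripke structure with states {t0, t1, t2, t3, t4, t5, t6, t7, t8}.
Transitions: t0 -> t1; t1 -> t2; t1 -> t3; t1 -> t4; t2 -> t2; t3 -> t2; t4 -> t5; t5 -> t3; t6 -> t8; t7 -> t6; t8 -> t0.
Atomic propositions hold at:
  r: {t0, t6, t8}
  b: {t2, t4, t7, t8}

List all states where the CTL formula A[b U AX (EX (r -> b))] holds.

Sat(r -> b) = {t1, t2, t3, t4, t5, t7, t8}
Sat(EX (r -> b)) = {s : some successor in {t1, t2, t3, t4, t5, t7, t8}} = {t0, t1, t2, t3, t4, t5, t6}
Sat(AX (EX (r -> b))) = {s : every successor in {t0, t1, t2, t3, t4, t5, t6}} = {t0, t1, t2, t3, t4, t5, t7, t8}
A[b U AX (EX (r -> b))]: least fixpoint, start Z0 = Sat(AX (EX (r -> b))) = {t0, t1, t2, t3, t4, t5, t7, t8}, add states in Sat(b) with every successor in Z. Already a fixed point.
Sat(A[b U AX (EX (r -> b))]) = {t0, t1, t2, t3, t4, t5, t7, t8}

{t0, t1, t2, t3, t4, t5, t7, t8}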